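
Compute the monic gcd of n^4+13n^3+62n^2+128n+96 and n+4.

By polynomial division,
  n^4+13n^3+62n^2+128n+96 = (n^3+9n^2+26n+24)(n+4) + (0)
The last nonzero remainder n+4 is already monic.

n+4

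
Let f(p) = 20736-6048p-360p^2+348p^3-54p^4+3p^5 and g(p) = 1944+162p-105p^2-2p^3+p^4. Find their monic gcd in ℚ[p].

-24-2p+p^2

Repeated division with remainder:
  3p^5-54p^4+348p^3-360p^2-6048p+20736 = (3p-48)(p^4-2p^3-105p^2+162p+1944) + (567p^3-5886p^2-4104p+114048)
  p^4-2p^3-105p^2+162p+1944 = ((1/567)p+176/11907)(567p^3-5886p^2-4104p+114048) + (-(4745/441)p^2+(9490/441)p+37960/147)
  567p^3-5886p^2-4104p+114048 = (-(250047/4745)p+2095632/4745)(-(4745/441)p^2+(9490/441)p+37960/147) + (0)
Last nonzero remainder: -(4745/441)p^2+(9490/441)p+37960/147. Dividing through by -4745/441 gives the monic gcd p^2-2p-24.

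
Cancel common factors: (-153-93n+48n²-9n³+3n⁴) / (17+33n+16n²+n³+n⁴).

(-9+3n)/(1+n)

Apply the Euclidean algorithm:
  3n⁴-9n³+48n²-93n-153 = (3)(n⁴+n³+16n²+33n+17) + (-12n³-192n-204)
  n⁴+n³+16n²+33n+17 = (-(1/12)n-1/12)(-12n³-192n-204) + (0)
Last nonzero remainder: -12n³-192n-204. Dividing through by -12 gives the monic gcd n³+16n+17.
Cancel n³+16n+17 from numerator and denominator to get the reduced form.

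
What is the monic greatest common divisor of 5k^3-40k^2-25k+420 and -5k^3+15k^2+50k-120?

k^2-k-12

Euclidean algorithm in ℚ[k]:
  5k^3-40k^2-25k+420 = (-1)(-5k^3+15k^2+50k-120) + (-25k^2+25k+300)
  -5k^3+15k^2+50k-120 = ((1/5)k-2/5)(-25k^2+25k+300) + (0)
Last nonzero remainder: -25k^2+25k+300. Dividing through by -25 gives the monic gcd k^2-k-12.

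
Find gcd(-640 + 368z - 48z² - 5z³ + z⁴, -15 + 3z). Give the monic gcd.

-5 + z

By polynomial division,
  z⁴ - 5z³ - 48z² + 368z - 640 = ((1/3)z³ - 16z + 128/3)(3z - 15) + (0)
Last nonzero remainder: 3z - 15. Dividing through by 3 gives the monic gcd z - 5.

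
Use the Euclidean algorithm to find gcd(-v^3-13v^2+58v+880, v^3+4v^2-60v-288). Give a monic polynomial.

v-8

By polynomial division,
  -v^3-13v^2+58v+880 = (-1)(v^3+4v^2-60v-288) + (-9v^2-2v+592)
  v^3+4v^2-60v-288 = (-(1/9)v-34/81)(-9v^2-2v+592) + ((400/81)v-3200/81)
  -9v^2-2v+592 = (-(729/400)v-2997/200)((400/81)v-3200/81) + (0)
Last nonzero remainder: (400/81)v-3200/81. Dividing through by 400/81 gives the monic gcd v-8.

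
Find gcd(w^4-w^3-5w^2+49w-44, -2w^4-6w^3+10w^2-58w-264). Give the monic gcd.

w^3-5w+44

Repeated division with remainder:
  w^4-w^3-5w^2+49w-44 = (-1/2)(-2w^4-6w^3+10w^2-58w-264) + (-4w^3+20w-176)
  -2w^4-6w^3+10w^2-58w-264 = ((1/2)w+3/2)(-4w^3+20w-176) + (0)
Last nonzero remainder: -4w^3+20w-176. Dividing through by -4 gives the monic gcd w^3-5w+44.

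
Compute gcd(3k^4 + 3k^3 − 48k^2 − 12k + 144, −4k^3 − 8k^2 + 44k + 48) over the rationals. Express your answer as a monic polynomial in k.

k^2 + k − 12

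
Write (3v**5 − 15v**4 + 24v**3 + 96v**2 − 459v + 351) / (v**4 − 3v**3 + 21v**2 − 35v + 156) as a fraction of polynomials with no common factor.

(3v**3 − 3v**2 − 27v + 27)/(v**2 + v + 12)

Euclidean algorithm in ℚ[v]:
  3v**5 − 15v**4 + 24v**3 + 96v**2 − 459v + 351 = (3v − 6)(v**4 − 3v**3 + 21v**2 − 35v + 156) + (−57v**3 + 327v**2 − 1137v + 1287)
  v**4 − 3v**3 + 21v**2 − 35v + 156 = (−(1/57)v − 52/1083)(−57v**3 + 327v**2 − 1137v + 1287) + ((6048/361)v**2 − (24192/361)v + 78624/361)
  −57v**3 + 327v**2 − 1137v + 1287 = (−(6859/2016)v + 3971/672)((6048/361)v**2 − (24192/361)v + 78624/361) + (0)
Last nonzero remainder: (6048/361)v**2 − (24192/361)v + 78624/361. Dividing through by 6048/361 gives the monic gcd v**2 − 4v + 13.
Cancel v**2 − 4v + 13 from numerator and denominator to get the reduced form.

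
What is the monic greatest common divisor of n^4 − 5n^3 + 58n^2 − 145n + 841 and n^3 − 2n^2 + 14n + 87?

By polynomial division,
  n^4 − 5n^3 + 58n^2 − 145n + 841 = (n − 3)(n^3 − 2n^2 + 14n + 87) + (38n^2 − 190n + 1102)
  n^3 − 2n^2 + 14n + 87 = ((1/38)n + 3/38)(38n^2 − 190n + 1102) + (0)
Last nonzero remainder: 38n^2 − 190n + 1102. Dividing through by 38 gives the monic gcd n^2 − 5n + 29.

n^2 − 5n + 29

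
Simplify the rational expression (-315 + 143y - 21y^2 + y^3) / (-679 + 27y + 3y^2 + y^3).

Euclidean algorithm in ℚ[y]:
  y^3 - 21y^2 + 143y - 315 = (y^3 + 3y^2 + 27y - 679) + (-24y^2 + 116y + 364)
  y^3 + 3y^2 + 27y - 679 = (-(1/24)y - 47/144)(-24y^2 + 116y + 364) + ((2881/36)y - 20167/36)
  -24y^2 + 116y + 364 = (-(864/2881)y - 1872/2881)((2881/36)y - 20167/36) + (0)
Last nonzero remainder: (2881/36)y - 20167/36. Dividing through by 2881/36 gives the monic gcd y - 7.
Cancel y - 7 from numerator and denominator to get the reduced form.

(45 - 14y + y^2)/(97 + 10y + y^2)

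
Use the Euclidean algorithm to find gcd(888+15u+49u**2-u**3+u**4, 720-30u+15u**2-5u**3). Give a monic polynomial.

Apply the Euclidean algorithm:
  u**4-u**3+49u**2+15u+888 = (-(1/5)u-2/5)(-5u**3+15u**2-30u+720) + (49u**2+147u+1176)
  -5u**3+15u**2-30u+720 = (-(5/49)u+30/49)(49u**2+147u+1176) + (0)
Last nonzero remainder: 49u**2+147u+1176. Dividing through by 49 gives the monic gcd u**2+3u+24.

24+3u+u**2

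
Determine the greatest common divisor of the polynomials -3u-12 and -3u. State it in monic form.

Euclidean algorithm in ℚ[u]:
  -3u-12 = (-3u) + (-12)
  -3u = ((1/4)u)(-12) + (0)
The last nonzero remainder is the constant -12, so the polynomials are coprime and gcd = 1.

1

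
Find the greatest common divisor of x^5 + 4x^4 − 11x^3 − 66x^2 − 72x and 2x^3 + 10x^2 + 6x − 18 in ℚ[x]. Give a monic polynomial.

x^2 + 6x + 9

Repeated division with remainder:
  x^5 + 4x^4 − 11x^3 − 66x^2 − 72x = ((1/2)x^2 − (1/2)x − 9/2)(2x^3 + 10x^2 + 6x − 18) + (−9x^2 − 54x − 81)
  2x^3 + 10x^2 + 6x − 18 = (−(2/9)x + 2/9)(−9x^2 − 54x − 81) + (0)
Last nonzero remainder: −9x^2 − 54x − 81. Dividing through by −9 gives the monic gcd x^2 + 6x + 9.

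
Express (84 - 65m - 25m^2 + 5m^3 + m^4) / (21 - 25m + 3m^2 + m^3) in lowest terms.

(-12 - m + m^2)/(-3 + m)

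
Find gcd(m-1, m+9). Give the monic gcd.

1

Euclidean algorithm in ℚ[m]:
  m-1 = (m+9) + (-10)
  m+9 = (-(1/10)m-9/10)(-10) + (0)
The last nonzero remainder is the constant -10, so the polynomials are coprime and gcd = 1.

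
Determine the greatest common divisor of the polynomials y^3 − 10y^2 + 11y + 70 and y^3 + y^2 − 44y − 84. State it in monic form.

Repeated division with remainder:
  y^3 − 10y^2 + 11y + 70 = (y^3 + y^2 − 44y − 84) + (−11y^2 + 55y + 154)
  y^3 + y^2 − 44y − 84 = (−(1/11)y − 6/11)(−11y^2 + 55y + 154) + (0)
Last nonzero remainder: −11y^2 + 55y + 154. Dividing through by −11 gives the monic gcd y^2 − 5y − 14.

y^2 − 5y − 14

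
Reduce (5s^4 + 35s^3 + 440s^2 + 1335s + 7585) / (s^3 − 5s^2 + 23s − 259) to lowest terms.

(5s^2 + 25s + 205)/(s − 7)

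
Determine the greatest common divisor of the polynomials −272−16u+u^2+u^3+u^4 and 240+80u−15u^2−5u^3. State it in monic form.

By polynomial division,
  u^4+u^3+u^2−16u−272 = (−(1/5)u+2/5)(−5u^3−15u^2+80u+240) + (23u^2−368)
  −5u^3−15u^2+80u+240 = (−(5/23)u−15/23)(23u^2−368) + (0)
Last nonzero remainder: 23u^2−368. Dividing through by 23 gives the monic gcd u^2−16.

−16+u^2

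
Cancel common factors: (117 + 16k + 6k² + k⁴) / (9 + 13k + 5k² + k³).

(13 - 4k + k²)/(1 + k)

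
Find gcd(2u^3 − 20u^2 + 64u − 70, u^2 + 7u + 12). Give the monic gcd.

1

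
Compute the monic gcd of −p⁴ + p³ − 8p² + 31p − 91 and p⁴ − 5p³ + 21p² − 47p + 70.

p² − 4p + 7

Repeated division with remainder:
  −p⁴ + p³ − 8p² + 31p − 91 = (−1)(p⁴ − 5p³ + 21p² − 47p + 70) + (−4p³ + 13p² − 16p − 21)
  p⁴ − 5p³ + 21p² − 47p + 70 = (−(1/4)p + 7/16)(−4p³ + 13p² − 16p − 21) + ((181/16)p² − (181/4)p + 1267/16)
  −4p³ + 13p² − 16p − 21 = (−(64/181)p − 48/181)((181/16)p² − (181/4)p + 1267/16) + (0)
Last nonzero remainder: (181/16)p² − (181/4)p + 1267/16. Dividing through by 181/16 gives the monic gcd p² − 4p + 7.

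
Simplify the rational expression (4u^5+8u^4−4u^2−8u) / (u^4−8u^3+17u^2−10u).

(4u^3+12u^2+12u+8)/(u^2−7u+10)

Repeated division with remainder:
  4u^5+8u^4−4u^2−8u = (4u+40)(u^4−8u^3+17u^2−10u) + (252u^3−644u^2+392u)
  u^4−8u^3+17u^2−10u = ((1/252)u−7/324)(252u^3−644u^2+392u) + ((124/81)u^2−(124/81)u)
  252u^3−644u^2+392u = ((5103/31)u−7938/31)((124/81)u^2−(124/81)u) + (0)
Last nonzero remainder: (124/81)u^2−(124/81)u. Dividing through by 124/81 gives the monic gcd u^2−u.
Cancel u^2−u from numerator and denominator to get the reduced form.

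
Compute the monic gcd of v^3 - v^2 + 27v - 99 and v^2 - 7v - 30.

1

Euclidean algorithm in ℚ[v]:
  v^3 - v^2 + 27v - 99 = (v + 6)(v^2 - 7v - 30) + (99v + 81)
  v^2 - 7v - 30 = ((1/99)v - 86/1089)(99v + 81) + (-2856/121)
  99v + 81 = (-(3993/952)v - 3267/952)(-2856/121) + (0)
The last nonzero remainder is the constant -2856/121, so the polynomials are coprime and gcd = 1.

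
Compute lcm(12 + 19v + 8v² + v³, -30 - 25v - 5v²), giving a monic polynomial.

24 + 50v + 35v² + 10v³ + v⁴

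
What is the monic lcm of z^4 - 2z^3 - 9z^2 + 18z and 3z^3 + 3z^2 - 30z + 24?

z^6 + z^5 - 19z^4 - z^3 + 90z^2 - 72z

Apply the Euclidean algorithm:
  z^4 - 2z^3 - 9z^2 + 18z = ((1/3)z - 1)(3z^3 + 3z^2 - 30z + 24) + (4z^2 - 20z + 24)
  3z^3 + 3z^2 - 30z + 24 = ((3/4)z + 9/2)(4z^2 - 20z + 24) + (42z - 84)
  4z^2 - 20z + 24 = ((2/21)z - 2/7)(42z - 84) + (0)
Last nonzero remainder: 42z - 84. Dividing through by 42 gives the monic gcd z - 2.
Then lcm(f, g) = f·g / gcd(f, g); expanding and making the result monic gives the answer.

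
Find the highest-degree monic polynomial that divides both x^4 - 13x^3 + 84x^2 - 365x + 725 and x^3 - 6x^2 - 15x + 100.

x^2 - 10x + 25

By polynomial division,
  x^4 - 13x^3 + 84x^2 - 365x + 725 = (x - 7)(x^3 - 6x^2 - 15x + 100) + (57x^2 - 570x + 1425)
  x^3 - 6x^2 - 15x + 100 = ((1/57)x + 4/57)(57x^2 - 570x + 1425) + (0)
Last nonzero remainder: 57x^2 - 570x + 1425. Dividing through by 57 gives the monic gcd x^2 - 10x + 25.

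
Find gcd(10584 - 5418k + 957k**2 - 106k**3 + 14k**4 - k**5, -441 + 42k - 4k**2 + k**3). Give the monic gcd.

-441 + 42k - 4k**2 + k**3

By polynomial division,
  -k**5 + 14k**4 - 106k**3 + 957k**2 - 5418k + 10584 = (-k**2 + 10k - 24)(k**3 - 4k**2 + 42k - 441) + (0)
The last nonzero remainder k**3 - 4k**2 + 42k - 441 is already monic.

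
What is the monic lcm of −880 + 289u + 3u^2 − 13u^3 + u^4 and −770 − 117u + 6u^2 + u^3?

−61600 + 5270u + 4243u^2 − 570u^3 − 148u^4 + 4u^5 + u^6

Apply the Euclidean algorithm:
  u^4 − 13u^3 + 3u^2 + 289u − 880 = (u − 19)(u^3 + 6u^2 − 117u − 770) + (234u^2 − 1164u − 15510)
  u^3 + 6u^2 − 117u − 770 = ((1/234)u + 214/4563)(234u^2 − 1164u − 15510) + ((5890/1521)u − 64790/1521)
  234u^2 − 1164u − 15510 = ((177957/2945)u + 214461/589)((5890/1521)u − 64790/1521) + (0)
Last nonzero remainder: (5890/1521)u − 64790/1521. Dividing through by 5890/1521 gives the monic gcd u − 11.
Then lcm(f, g) = f·g / gcd(f, g); expanding and making the result monic gives the answer.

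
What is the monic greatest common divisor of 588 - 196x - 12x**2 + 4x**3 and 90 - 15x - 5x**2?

-3 + x

By polynomial division,
  4x**3 - 12x**2 - 196x + 588 = (-(4/5)x + 24/5)(-5x**2 - 15x + 90) + (-52x + 156)
  -5x**2 - 15x + 90 = ((5/52)x + 15/26)(-52x + 156) + (0)
Last nonzero remainder: -52x + 156. Dividing through by -52 gives the monic gcd x - 3.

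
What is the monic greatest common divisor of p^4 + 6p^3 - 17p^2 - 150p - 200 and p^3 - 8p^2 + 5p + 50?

p^2 - 3p - 10

Euclidean algorithm in ℚ[p]:
  p^4 + 6p^3 - 17p^2 - 150p - 200 = (p + 14)(p^3 - 8p^2 + 5p + 50) + (90p^2 - 270p - 900)
  p^3 - 8p^2 + 5p + 50 = ((1/90)p - 1/18)(90p^2 - 270p - 900) + (0)
Last nonzero remainder: 90p^2 - 270p - 900. Dividing through by 90 gives the monic gcd p^2 - 3p - 10.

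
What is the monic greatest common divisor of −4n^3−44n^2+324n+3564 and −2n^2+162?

By polynomial division,
  −4n^3−44n^2+324n+3564 = (2n+22)(−2n^2+162) + (0)
Last nonzero remainder: −2n^2+162. Dividing through by −2 gives the monic gcd n^2−81.

n^2−81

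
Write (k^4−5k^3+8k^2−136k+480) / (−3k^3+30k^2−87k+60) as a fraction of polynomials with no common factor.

Apply the Euclidean algorithm:
  k^4−5k^3+8k^2−136k+480 = (−(1/3)k−5/3)(−3k^3+30k^2−87k+60) + (29k^2−261k+580)
  −3k^3+30k^2−87k+60 = (−(3/29)k+3/29)(29k^2−261k+580) + (0)
Last nonzero remainder: 29k^2−261k+580. Dividing through by 29 gives the monic gcd k^2−9k+20.
Cancel k^2−9k+20 from numerator and denominator to get the reduced form.

(−k^2−4k−24)/(3k−3)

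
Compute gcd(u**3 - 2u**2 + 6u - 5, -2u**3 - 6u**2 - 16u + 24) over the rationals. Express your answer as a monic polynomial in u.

u - 1

Repeated division with remainder:
  u**3 - 2u**2 + 6u - 5 = (-1/2)(-2u**3 - 6u**2 - 16u + 24) + (-5u**2 - 2u + 7)
  -2u**3 - 6u**2 - 16u + 24 = ((2/5)u + 26/25)(-5u**2 - 2u + 7) + (-(418/25)u + 418/25)
  -5u**2 - 2u + 7 = ((125/418)u + 175/418)(-(418/25)u + 418/25) + (0)
Last nonzero remainder: -(418/25)u + 418/25. Dividing through by -418/25 gives the monic gcd u - 1.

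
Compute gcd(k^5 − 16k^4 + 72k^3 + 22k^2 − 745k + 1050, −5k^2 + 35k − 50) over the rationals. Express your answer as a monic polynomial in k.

By polynomial division,
  k^5 − 16k^4 + 72k^3 + 22k^2 − 745k + 1050 = (−(1/5)k^3 + (9/5)k^2 + (1/5)k − 21)(−5k^2 + 35k − 50) + (0)
Last nonzero remainder: −5k^2 + 35k − 50. Dividing through by −5 gives the monic gcd k^2 − 7k + 10.

k^2 − 7k + 10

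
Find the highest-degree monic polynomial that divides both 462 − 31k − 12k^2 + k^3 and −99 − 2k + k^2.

Apply the Euclidean algorithm:
  k^3 − 12k^2 − 31k + 462 = (k − 10)(k^2 − 2k − 99) + (48k − 528)
  k^2 − 2k − 99 = ((1/48)k + 3/16)(48k − 528) + (0)
Last nonzero remainder: 48k − 528. Dividing through by 48 gives the monic gcd k − 11.

−11 + k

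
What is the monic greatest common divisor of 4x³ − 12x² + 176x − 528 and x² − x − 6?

x − 3

By polynomial division,
  4x³ − 12x² + 176x − 528 = (4x − 8)(x² − x − 6) + (192x − 576)
  x² − x − 6 = ((1/192)x + 1/96)(192x − 576) + (0)
Last nonzero remainder: 192x − 576. Dividing through by 192 gives the monic gcd x − 3.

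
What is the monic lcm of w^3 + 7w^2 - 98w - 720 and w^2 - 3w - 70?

w^4 + 14w^3 - 49w^2 - 1406w - 5040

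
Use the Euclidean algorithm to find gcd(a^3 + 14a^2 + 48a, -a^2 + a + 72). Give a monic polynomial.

Repeated division with remainder:
  a^3 + 14a^2 + 48a = (-a - 15)(-a^2 + a + 72) + (135a + 1080)
  -a^2 + a + 72 = (-(1/135)a + 1/15)(135a + 1080) + (0)
Last nonzero remainder: 135a + 1080. Dividing through by 135 gives the monic gcd a + 8.

a + 8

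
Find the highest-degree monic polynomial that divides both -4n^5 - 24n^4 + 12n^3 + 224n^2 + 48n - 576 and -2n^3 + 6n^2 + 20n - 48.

n^2 + n - 6

Euclidean algorithm in ℚ[n]:
  -4n^5 - 24n^4 + 12n^3 + 224n^2 + 48n - 576 = (2n^2 + 18n + 68)(-2n^3 + 6n^2 + 20n - 48) + (-448n^2 - 448n + 2688)
  -2n^3 + 6n^2 + 20n - 48 = ((1/224)n - 1/56)(-448n^2 - 448n + 2688) + (0)
Last nonzero remainder: -448n^2 - 448n + 2688. Dividing through by -448 gives the monic gcd n^2 + n - 6.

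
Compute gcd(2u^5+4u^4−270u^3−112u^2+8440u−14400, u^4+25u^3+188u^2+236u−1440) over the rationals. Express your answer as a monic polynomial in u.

By polynomial division,
  2u^5+4u^4−270u^3−112u^2+8440u−14400 = (2u−46)(u^4+25u^3+188u^2+236u−1440) + (504u^3+8064u^2+22176u−80640)
  u^4+25u^3+188u^2+236u−1440 = ((1/504)u+1/56)(504u^3+8064u^2+22176u−80640) + (0)
Last nonzero remainder: 504u^3+8064u^2+22176u−80640. Dividing through by 504 gives the monic gcd u^3+16u^2+44u−160.

u^3+16u^2+44u−160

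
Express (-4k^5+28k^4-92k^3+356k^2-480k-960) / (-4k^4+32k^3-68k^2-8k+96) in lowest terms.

Apply the Euclidean algorithm:
  -4k^5+28k^4-92k^3+356k^2-480k-960 = (k+1)(-4k^4+32k^3-68k^2-8k+96) + (-56k^3+432k^2-568k-1056)
  -4k^4+32k^3-68k^2-8k+96 = ((1/14)k-1/49)(-56k^3+432k^2-568k-1056) + (-(912/49)k^2+(2736/49)k+3648/49)
  -56k^3+432k^2-568k-1056 = ((343/114)k-539/38)(-(912/49)k^2+(2736/49)k+3648/49) + (0)
Last nonzero remainder: -(912/49)k^2+(2736/49)k+3648/49. Dividing through by -912/49 gives the monic gcd k^2-3k-4.
Cancel k^2-3k-4 from numerator and denominator to get the reduced form.

(k^3-4k^2+15k-60)/(k^2-5k+6)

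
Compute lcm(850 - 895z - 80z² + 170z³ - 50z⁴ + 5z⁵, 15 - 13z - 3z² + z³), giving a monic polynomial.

510 - 367z - 227z² + 86z³ + 4z⁴ - 7z⁵ + z⁶

By polynomial division,
  5z⁵ - 50z⁴ + 170z³ - 80z² - 895z + 850 = (5z² - 35z + 130)(z³ - 3z² - 13z + 15) + (-220z² + 1320z - 1100)
  z³ - 3z² - 13z + 15 = (-(1/220)z - 3/220)(-220z² + 1320z - 1100) + (0)
Last nonzero remainder: -220z² + 1320z - 1100. Dividing through by -220 gives the monic gcd z² - 6z + 5.
Then lcm(f, g) = f·g / gcd(f, g); expanding and making the result monic gives the answer.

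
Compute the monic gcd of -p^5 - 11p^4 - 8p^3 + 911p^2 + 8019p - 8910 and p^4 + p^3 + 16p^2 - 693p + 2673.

p^2 + 11p + 99

Euclidean algorithm in ℚ[p]:
  -p^5 - 11p^4 - 8p^3 + 911p^2 + 8019p - 8910 = (-p - 10)(p^4 + p^3 + 16p^2 - 693p + 2673) + (18p^3 + 378p^2 + 3762p + 17820)
  p^4 + p^3 + 16p^2 - 693p + 2673 = ((1/18)p - 10/9)(18p^3 + 378p^2 + 3762p + 17820) + (227p^2 + 2497p + 22473)
  18p^3 + 378p^2 + 3762p + 17820 = ((18/227)p + 180/227)(227p^2 + 2497p + 22473) + (0)
Last nonzero remainder: 227p^2 + 2497p + 22473. Dividing through by 227 gives the monic gcd p^2 + 11p + 99.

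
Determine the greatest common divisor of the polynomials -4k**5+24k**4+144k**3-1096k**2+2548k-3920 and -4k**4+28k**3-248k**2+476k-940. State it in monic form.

k**2-2k+5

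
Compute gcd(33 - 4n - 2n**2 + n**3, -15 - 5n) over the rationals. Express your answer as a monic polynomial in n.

3 + n

Euclidean algorithm in ℚ[n]:
  n**3 - 2n**2 - 4n + 33 = (-(1/5)n**2 + n - 11/5)(-5n - 15) + (0)
Last nonzero remainder: -5n - 15. Dividing through by -5 gives the monic gcd n + 3.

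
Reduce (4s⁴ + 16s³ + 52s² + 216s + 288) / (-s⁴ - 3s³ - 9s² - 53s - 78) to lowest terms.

(-4s² + 4s - 48)/(s² - 2s + 13)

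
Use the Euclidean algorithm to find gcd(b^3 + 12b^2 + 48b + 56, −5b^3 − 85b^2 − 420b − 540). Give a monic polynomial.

Repeated division with remainder:
  b^3 + 12b^2 + 48b + 56 = (−1/5)(−5b^3 − 85b^2 − 420b − 540) + (−5b^2 − 36b − 52)
  −5b^3 − 85b^2 − 420b − 540 = (b + 49/5)(−5b^2 − 36b − 52) + (−(76/5)b − 152/5)
  −5b^2 − 36b − 52 = ((25/76)b + 65/38)(−(76/5)b − 152/5) + (0)
Last nonzero remainder: −(76/5)b − 152/5. Dividing through by −76/5 gives the monic gcd b + 2.

b + 2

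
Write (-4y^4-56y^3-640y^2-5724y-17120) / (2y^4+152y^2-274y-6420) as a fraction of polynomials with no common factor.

By polynomial division,
  -4y^4-56y^3-640y^2-5724y-17120 = (-2)(2y^4+152y^2-274y-6420) + (-56y^3-336y^2-6272y-29960)
  2y^4+152y^2-274y-6420 = (-(1/28)y+3/14)(-56y^3-336y^2-6272y-29960) + (0)
Last nonzero remainder: -56y^3-336y^2-6272y-29960. Dividing through by -56 gives the monic gcd y^3+6y^2+112y+535.
Cancel y^3+6y^2+112y+535 from numerator and denominator to get the reduced form.

(-2y-16)/(y-6)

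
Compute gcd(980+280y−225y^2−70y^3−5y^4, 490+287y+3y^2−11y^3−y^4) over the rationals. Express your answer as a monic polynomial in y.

Repeated division with remainder:
  −5y^4−70y^3−225y^2+280y+980 = (5)(−y^4−11y^3+3y^2+287y+490) + (−15y^3−240y^2−1155y−1470)
  −y^4−11y^3+3y^2+287y+490 = ((1/15)y−1/3)(−15y^3−240y^2−1155y−1470) + (0)
Last nonzero remainder: −15y^3−240y^2−1155y−1470. Dividing through by −15 gives the monic gcd y^3+16y^2+77y+98.

98+77y+16y^2+y^3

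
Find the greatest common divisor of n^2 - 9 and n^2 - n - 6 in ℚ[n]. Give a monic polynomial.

Apply the Euclidean algorithm:
  n^2 - 9 = (n^2 - n - 6) + (n - 3)
  n^2 - n - 6 = (n + 2)(n - 3) + (0)
The last nonzero remainder n - 3 is already monic.

n - 3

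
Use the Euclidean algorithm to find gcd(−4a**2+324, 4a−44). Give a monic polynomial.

Repeated division with remainder:
  −4a**2+324 = (−a−11)(4a−44) + (−160)
  4a−44 = (−(1/40)a+11/40)(−160) + (0)
The last nonzero remainder is the constant −160, so the polynomials are coprime and gcd = 1.

1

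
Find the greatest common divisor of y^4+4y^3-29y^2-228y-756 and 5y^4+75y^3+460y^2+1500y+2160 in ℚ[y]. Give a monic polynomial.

Euclidean algorithm in ℚ[y]:
  y^4+4y^3-29y^2-228y-756 = (1/5)(5y^4+75y^3+460y^2+1500y+2160) + (-11y^3-121y^2-528y-1188)
  5y^4+75y^3+460y^2+1500y+2160 = (-(5/11)y-20/11)(-11y^3-121y^2-528y-1188) + (0)
Last nonzero remainder: -11y^3-121y^2-528y-1188. Dividing through by -11 gives the monic gcd y^3+11y^2+48y+108.

y^3+11y^2+48y+108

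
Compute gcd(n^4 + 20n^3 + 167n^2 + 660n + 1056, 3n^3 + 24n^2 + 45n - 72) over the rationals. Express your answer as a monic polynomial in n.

n^2 + 9n + 24

Repeated division with remainder:
  n^4 + 20n^3 + 167n^2 + 660n + 1056 = ((1/3)n + 4)(3n^3 + 24n^2 + 45n - 72) + (56n^2 + 504n + 1344)
  3n^3 + 24n^2 + 45n - 72 = ((3/56)n - 3/56)(56n^2 + 504n + 1344) + (0)
Last nonzero remainder: 56n^2 + 504n + 1344. Dividing through by 56 gives the monic gcd n^2 + 9n + 24.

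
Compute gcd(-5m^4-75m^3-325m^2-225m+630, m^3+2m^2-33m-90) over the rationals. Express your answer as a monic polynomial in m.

m+3

Apply the Euclidean algorithm:
  -5m^4-75m^3-325m^2-225m+630 = (-5m-65)(m^3+2m^2-33m-90) + (-360m^2-2820m-5220)
  m^3+2m^2-33m-90 = (-(1/360)m+7/432)(-360m^2-2820m-5220) + (-(65/36)m-65/12)
  -360m^2-2820m-5220 = ((2592/13)m+12528/13)(-(65/36)m-65/12) + (0)
Last nonzero remainder: -(65/36)m-65/12. Dividing through by -65/36 gives the monic gcd m+3.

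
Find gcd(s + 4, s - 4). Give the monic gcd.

1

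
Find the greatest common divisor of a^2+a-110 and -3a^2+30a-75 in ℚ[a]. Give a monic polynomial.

Apply the Euclidean algorithm:
  a^2+a-110 = (-1/3)(-3a^2+30a-75) + (11a-135)
  -3a^2+30a-75 = (-(3/11)a-75/121)(11a-135) + (-19200/121)
  11a-135 = (-(1331/19200)a+1089/1280)(-19200/121) + (0)
The last nonzero remainder is the constant -19200/121, so the polynomials are coprime and gcd = 1.

1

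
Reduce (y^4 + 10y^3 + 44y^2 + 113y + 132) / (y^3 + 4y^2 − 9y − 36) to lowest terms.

Euclidean algorithm in ℚ[y]:
  y^4 + 10y^3 + 44y^2 + 113y + 132 = (y + 6)(y^3 + 4y^2 − 9y − 36) + (29y^2 + 203y + 348)
  y^3 + 4y^2 − 9y − 36 = ((1/29)y − 3/29)(29y^2 + 203y + 348) + (0)
Last nonzero remainder: 29y^2 + 203y + 348. Dividing through by 29 gives the monic gcd y^2 + 7y + 12.
Cancel y^2 + 7y + 12 from numerator and denominator to get the reduced form.

(y^2 + 3y + 11)/(y − 3)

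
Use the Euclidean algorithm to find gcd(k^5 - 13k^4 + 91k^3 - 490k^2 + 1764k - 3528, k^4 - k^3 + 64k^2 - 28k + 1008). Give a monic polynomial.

k^2 + 28

Euclidean algorithm in ℚ[k]:
  k^5 - 13k^4 + 91k^3 - 490k^2 + 1764k - 3528 = (k - 12)(k^4 - k^3 + 64k^2 - 28k + 1008) + (15k^3 + 306k^2 + 420k + 8568)
  k^4 - k^3 + 64k^2 - 28k + 1008 = ((1/15)k - 107/75)(15k^3 + 306k^2 + 420k + 8568) + ((11814/25)k^2 + 330792/25)
  15k^3 + 306k^2 + 420k + 8568 = ((125/3938)k + 1275/1969)((11814/25)k^2 + 330792/25) + (0)
Last nonzero remainder: (11814/25)k^2 + 330792/25. Dividing through by 11814/25 gives the monic gcd k^2 + 28.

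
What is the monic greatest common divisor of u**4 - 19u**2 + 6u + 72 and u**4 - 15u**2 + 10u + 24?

u**2 + u - 12

Repeated division with remainder:
  u**4 - 19u**2 + 6u + 72 = (u**4 - 15u**2 + 10u + 24) + (-4u**2 - 4u + 48)
  u**4 - 15u**2 + 10u + 24 = (-(1/4)u**2 + (1/4)u + 1/2)(-4u**2 - 4u + 48) + (0)
Last nonzero remainder: -4u**2 - 4u + 48. Dividing through by -4 gives the monic gcd u**2 + u - 12.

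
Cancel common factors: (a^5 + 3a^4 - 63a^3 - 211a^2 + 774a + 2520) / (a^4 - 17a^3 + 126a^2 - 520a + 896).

(a^3 + 14a^2 + 63a + 90)/(a^2 - 6a + 32)

Euclidean algorithm in ℚ[a]:
  a^5 + 3a^4 - 63a^3 - 211a^2 + 774a + 2520 = (a + 20)(a^4 - 17a^3 + 126a^2 - 520a + 896) + (151a^3 - 2211a^2 + 10278a - 15400)
  a^4 - 17a^3 + 126a^2 - 520a + 896 = ((1/151)a - 356/22801)(151a^3 - 2211a^2 + 10278a - 15400) + ((533832/22801)a^2 - (5872152/22801)a + 14947296/22801)
  151a^3 - 2211a^2 + 10278a - 15400 = ((3442951/533832)a - 6270275/266916)((533832/22801)a^2 - (5872152/22801)a + 14947296/22801) + (0)
Last nonzero remainder: (533832/22801)a^2 - (5872152/22801)a + 14947296/22801. Dividing through by 533832/22801 gives the monic gcd a^2 - 11a + 28.
Cancel a^2 - 11a + 28 from numerator and denominator to get the reduced form.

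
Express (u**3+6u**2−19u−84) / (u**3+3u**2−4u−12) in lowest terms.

(u**2+3u−28)/(u**2−4)

Apply the Euclidean algorithm:
  u**3+6u**2−19u−84 = (u**3+3u**2−4u−12) + (3u**2−15u−72)
  u**3+3u**2−4u−12 = ((1/3)u+8/3)(3u**2−15u−72) + (60u+180)
  3u**2−15u−72 = ((1/20)u−2/5)(60u+180) + (0)
Last nonzero remainder: 60u+180. Dividing through by 60 gives the monic gcd u+3.
Cancel u+3 from numerator and denominator to get the reduced form.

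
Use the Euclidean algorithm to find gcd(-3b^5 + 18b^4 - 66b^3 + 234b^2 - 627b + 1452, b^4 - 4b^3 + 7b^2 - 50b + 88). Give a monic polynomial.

b^3 - 2b^2 + 3b - 44

Repeated division with remainder:
  -3b^5 + 18b^4 - 66b^3 + 234b^2 - 627b + 1452 = (-3b + 6)(b^4 - 4b^3 + 7b^2 - 50b + 88) + (-21b^3 + 42b^2 - 63b + 924)
  b^4 - 4b^3 + 7b^2 - 50b + 88 = (-(1/21)b + 2/21)(-21b^3 + 42b^2 - 63b + 924) + (0)
Last nonzero remainder: -21b^3 + 42b^2 - 63b + 924. Dividing through by -21 gives the monic gcd b^3 - 2b^2 + 3b - 44.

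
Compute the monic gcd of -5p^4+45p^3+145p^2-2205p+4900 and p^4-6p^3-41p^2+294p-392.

Euclidean algorithm in ℚ[p]:
  -5p^4+45p^3+145p^2-2205p+4900 = (-5)(p^4-6p^3-41p^2+294p-392) + (15p^3-60p^2-735p+2940)
  p^4-6p^3-41p^2+294p-392 = ((1/15)p-2/15)(15p^3-60p^2-735p+2940) + (0)
Last nonzero remainder: 15p^3-60p^2-735p+2940. Dividing through by 15 gives the monic gcd p^3-4p^2-49p+196.

p^3-4p^2-49p+196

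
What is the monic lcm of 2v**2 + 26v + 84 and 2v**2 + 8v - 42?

v**3 + 10v**2 + 3v - 126

Repeated division with remainder:
  2v**2 + 26v + 84 = (2v**2 + 8v - 42) + (18v + 126)
  2v**2 + 8v - 42 = ((1/9)v - 1/3)(18v + 126) + (0)
Last nonzero remainder: 18v + 126. Dividing through by 18 gives the monic gcd v + 7.
Then lcm(f, g) = f·g / gcd(f, g); expanding and making the result monic gives the answer.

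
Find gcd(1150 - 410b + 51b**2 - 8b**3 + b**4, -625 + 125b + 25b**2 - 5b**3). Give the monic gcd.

25 - 10b + b**2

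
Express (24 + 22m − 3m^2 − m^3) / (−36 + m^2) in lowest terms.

Apply the Euclidean algorithm:
  −m^3 − 3m^2 + 22m + 24 = (−m − 3)(m^2 − 36) + (−14m − 84)
  m^2 − 36 = (−(1/14)m + 3/7)(−14m − 84) + (0)
Last nonzero remainder: −14m − 84. Dividing through by −14 gives the monic gcd m + 6.
Cancel m + 6 from numerator and denominator to get the reduced form.

(4 + 3m − m^2)/(−6 + m)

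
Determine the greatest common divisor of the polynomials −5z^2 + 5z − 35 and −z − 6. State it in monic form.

By polynomial division,
  −5z^2 + 5z − 35 = (5z − 35)(−z − 6) + (−245)
  −z − 6 = ((1/245)z + 6/245)(−245) + (0)
The last nonzero remainder is the constant −245, so the polynomials are coprime and gcd = 1.

1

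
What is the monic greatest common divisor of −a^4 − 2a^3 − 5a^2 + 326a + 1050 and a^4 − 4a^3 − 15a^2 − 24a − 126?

a^2 − 4a − 21

Repeated division with remainder:
  −a^4 − 2a^3 − 5a^2 + 326a + 1050 = (−1)(a^4 − 4a^3 − 15a^2 − 24a − 126) + (−6a^3 − 20a^2 + 302a + 924)
  a^4 − 4a^3 − 15a^2 − 24a − 126 = (−(1/6)a + 11/9)(−6a^3 − 20a^2 + 302a + 924) + ((538/9)a^2 − (2152/9)a − 3766/3)
  −6a^3 − 20a^2 + 302a + 924 = (−(27/269)a − 198/269)((538/9)a^2 − (2152/9)a − 3766/3) + (0)
Last nonzero remainder: (538/9)a^2 − (2152/9)a − 3766/3. Dividing through by 538/9 gives the monic gcd a^2 − 4a − 21.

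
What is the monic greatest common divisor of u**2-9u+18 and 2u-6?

Repeated division with remainder:
  u**2-9u+18 = ((1/2)u-3)(2u-6) + (0)
Last nonzero remainder: 2u-6. Dividing through by 2 gives the monic gcd u-3.

u-3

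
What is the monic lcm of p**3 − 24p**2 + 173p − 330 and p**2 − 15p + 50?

p**4 − 29p**3 + 293p**2 − 1195p + 1650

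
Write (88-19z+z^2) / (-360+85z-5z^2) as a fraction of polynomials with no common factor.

(11-z)/(-45+5z)

Repeated division with remainder:
  z^2-19z+88 = (-1/5)(-5z^2+85z-360) + (-2z+16)
  -5z^2+85z-360 = ((5/2)z-45/2)(-2z+16) + (0)
Last nonzero remainder: -2z+16. Dividing through by -2 gives the monic gcd z-8.
Cancel z-8 from numerator and denominator to get the reduced form.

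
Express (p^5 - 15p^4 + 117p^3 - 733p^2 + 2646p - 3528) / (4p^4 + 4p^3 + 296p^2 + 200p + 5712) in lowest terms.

(p^3 - 14p^2 + 61p - 84)/(4p^2 + 8p + 136)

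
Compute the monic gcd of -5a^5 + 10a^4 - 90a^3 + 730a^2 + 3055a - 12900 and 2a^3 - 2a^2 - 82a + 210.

By polynomial division,
  -5a^5 + 10a^4 - 90a^3 + 730a^2 + 3055a - 12900 = (-(5/2)a^2 + (5/2)a - 145)(2a^3 - 2a^2 - 82a + 210) + (1170a^2 - 9360a + 17550)
  2a^3 - 2a^2 - 82a + 210 = ((1/585)a + 7/585)(1170a^2 - 9360a + 17550) + (0)
Last nonzero remainder: 1170a^2 - 9360a + 17550. Dividing through by 1170 gives the monic gcd a^2 - 8a + 15.

a^2 - 8a + 15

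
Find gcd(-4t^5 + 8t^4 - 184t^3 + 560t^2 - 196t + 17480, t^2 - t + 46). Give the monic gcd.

t^2 - t + 46

Apply the Euclidean algorithm:
  -4t^5 + 8t^4 - 184t^3 + 560t^2 - 196t + 17480 = (-4t^3 + 4t^2 + 4t + 380)(t^2 - t + 46) + (0)
The last nonzero remainder t^2 - t + 46 is already monic.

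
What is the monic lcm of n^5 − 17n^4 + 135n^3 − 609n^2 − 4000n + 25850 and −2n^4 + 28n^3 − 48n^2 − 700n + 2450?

Repeated division with remainder:
  n^5 − 17n^4 + 135n^3 − 609n^2 − 4000n + 25850 = (−(1/2)n + 3/2)(−2n^4 + 28n^3 − 48n^2 − 700n + 2450) + (69n^3 − 887n^2 − 1725n + 22175)
  −2n^4 + 28n^3 − 48n^2 − 700n + 2450 = (−(2/69)n + 158/4761)(69n^3 − 887n^2 − 1725n + 22175) + (−(326432/4761)n^2 + 8160800/4761)
  69n^3 − 887n^2 − 1725n + 22175 = (−(328509/326432)n + 4223007/326432)(−(326432/4761)n^2 + 8160800/4761) + (0)
Last nonzero remainder: −(326432/4761)n^2 + 8160800/4761. Dividing through by −326432/4761 gives the monic gcd n^2 − 25.
Then lcm(f, g) = f·g / gcd(f, g); expanding and making the result monic gives the answer.

n^7 − 31n^6 + 422n^5 − 3332n^4 + 11141n^3 + 52009n^2 − 557900n + 1266650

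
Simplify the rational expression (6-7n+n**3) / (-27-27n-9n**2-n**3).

(-2+3n-n**2)/(9+6n+n**2)

Apply the Euclidean algorithm:
  n**3-7n+6 = (-1)(-n**3-9n**2-27n-27) + (-9n**2-34n-21)
  -n**3-9n**2-27n-27 = ((1/9)n+47/81)(-9n**2-34n-21) + (-(400/81)n-400/27)
  -9n**2-34n-21 = ((729/400)n+567/400)(-(400/81)n-400/27) + (0)
Last nonzero remainder: -(400/81)n-400/27. Dividing through by -400/81 gives the monic gcd n+3.
Cancel n+3 from numerator and denominator to get the reduced form.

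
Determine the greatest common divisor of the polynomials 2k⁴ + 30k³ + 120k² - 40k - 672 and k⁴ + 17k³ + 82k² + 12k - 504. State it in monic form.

k³ + 11k² + 16k - 84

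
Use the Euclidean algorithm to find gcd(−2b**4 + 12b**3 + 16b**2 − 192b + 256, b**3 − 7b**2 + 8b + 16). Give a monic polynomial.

By polynomial division,
  −2b**4 + 12b**3 + 16b**2 − 192b + 256 = (−2b − 2)(b**3 − 7b**2 + 8b + 16) + (18b**2 − 144b + 288)
  b**3 − 7b**2 + 8b + 16 = ((1/18)b + 1/18)(18b**2 − 144b + 288) + (0)
Last nonzero remainder: 18b**2 − 144b + 288. Dividing through by 18 gives the monic gcd b**2 − 8b + 16.

b**2 − 8b + 16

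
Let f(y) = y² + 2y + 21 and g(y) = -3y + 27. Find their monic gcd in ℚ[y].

1

By polynomial division,
  y² + 2y + 21 = (-(1/3)y - 11/3)(-3y + 27) + (120)
  -3y + 27 = (-(1/40)y + 9/40)(120) + (0)
The last nonzero remainder is the constant 120, so the polynomials are coprime and gcd = 1.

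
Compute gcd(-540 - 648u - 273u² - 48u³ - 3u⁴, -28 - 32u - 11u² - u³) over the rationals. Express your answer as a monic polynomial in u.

Apply the Euclidean algorithm:
  -3u⁴ - 48u³ - 273u² - 648u - 540 = (3u + 15)(-u³ - 11u² - 32u - 28) + (-12u² - 84u - 120)
  -u³ - 11u² - 32u - 28 = ((1/12)u + 1/3)(-12u² - 84u - 120) + (6u + 12)
  -12u² - 84u - 120 = (-2u - 10)(6u + 12) + (0)
Last nonzero remainder: 6u + 12. Dividing through by 6 gives the monic gcd u + 2.

2 + u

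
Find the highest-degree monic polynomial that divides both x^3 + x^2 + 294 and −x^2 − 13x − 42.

x + 7

Euclidean algorithm in ℚ[x]:
  x^3 + x^2 + 294 = (−x + 12)(−x^2 − 13x − 42) + (114x + 798)
  −x^2 − 13x − 42 = (−(1/114)x − 1/19)(114x + 798) + (0)
Last nonzero remainder: 114x + 798. Dividing through by 114 gives the monic gcd x + 7.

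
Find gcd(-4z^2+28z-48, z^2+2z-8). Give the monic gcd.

1

Euclidean algorithm in ℚ[z]:
  -4z^2+28z-48 = (-4)(z^2+2z-8) + (36z-80)
  z^2+2z-8 = ((1/36)z+19/162)(36z-80) + (112/81)
  36z-80 = ((729/28)z-405/7)(112/81) + (0)
The last nonzero remainder is the constant 112/81, so the polynomials are coprime and gcd = 1.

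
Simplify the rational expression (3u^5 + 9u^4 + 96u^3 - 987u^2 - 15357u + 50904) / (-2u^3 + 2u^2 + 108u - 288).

(-3u^3 + 6u^2 - 198u + 2121)/(2u - 12)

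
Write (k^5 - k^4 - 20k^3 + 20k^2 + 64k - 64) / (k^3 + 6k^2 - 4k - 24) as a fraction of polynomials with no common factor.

Repeated division with remainder:
  k^5 - k^4 - 20k^3 + 20k^2 + 64k - 64 = (k^2 - 7k + 26)(k^3 + 6k^2 - 4k - 24) + (-140k^2 + 560)
  k^3 + 6k^2 - 4k - 24 = (-(1/140)k - 3/70)(-140k^2 + 560) + (0)
Last nonzero remainder: -140k^2 + 560. Dividing through by -140 gives the monic gcd k^2 - 4.
Cancel k^2 - 4 from numerator and denominator to get the reduced form.

(k^3 - k^2 - 16k + 16)/(k + 6)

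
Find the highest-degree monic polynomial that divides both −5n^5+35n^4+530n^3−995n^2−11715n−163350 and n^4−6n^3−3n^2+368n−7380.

Apply the Euclidean algorithm:
  −5n^5+35n^4+530n^3−995n^2−11715n−163350 = (−5n+5)(n^4−6n^3−3n^2+368n−7380) + (545n^3+860n^2−50455n−126450)
  n^4−6n^3−3n^2+368n−7380 = ((1/545)n−826/59405)(545n^3+860n^2−50455n−126450) + ((1206348/11881)n^2−(1206348/11881)n−108571320/11881)
  545n^3+860n^2−50455n−126450 = ((6475145/1206348)n+16692805/1206348)((1206348/11881)n^2−(1206348/11881)n−108571320/11881) + (0)
Last nonzero remainder: (1206348/11881)n^2−(1206348/11881)n−108571320/11881. Dividing through by 1206348/11881 gives the monic gcd n^2−n−90.

n^2−n−90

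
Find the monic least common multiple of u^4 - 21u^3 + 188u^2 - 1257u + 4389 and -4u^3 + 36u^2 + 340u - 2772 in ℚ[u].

By polynomial division,
  u^4 - 21u^3 + 188u^2 - 1257u + 4389 = (-(1/4)u + 3)(-4u^3 + 36u^2 + 340u - 2772) + (165u^2 - 2970u + 12705)
  -4u^3 + 36u^2 + 340u - 2772 = (-(4/165)u - 12/55)(165u^2 - 2970u + 12705) + (0)
Last nonzero remainder: 165u^2 - 2970u + 12705. Dividing through by 165 gives the monic gcd u^2 - 18u + 77.
Then lcm(f, g) = f·g / gcd(f, g); expanding and making the result monic gives the answer.

u^5 - 12u^4 - u^3 + 435u^2 - 6924u + 39501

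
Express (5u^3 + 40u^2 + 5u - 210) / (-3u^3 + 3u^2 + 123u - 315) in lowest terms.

(-5u^2 - 5u + 30)/(3u^2 - 24u + 45)

By polynomial division,
  5u^3 + 40u^2 + 5u - 210 = (-5/3)(-3u^3 + 3u^2 + 123u - 315) + (45u^2 + 210u - 735)
  -3u^3 + 3u^2 + 123u - 315 = (-(1/15)u + 17/45)(45u^2 + 210u - 735) + (-(16/3)u - 112/3)
  45u^2 + 210u - 735 = (-(135/16)u + 315/16)(-(16/3)u - 112/3) + (0)
Last nonzero remainder: -(16/3)u - 112/3. Dividing through by -16/3 gives the monic gcd u + 7.
Cancel u + 7 from numerator and denominator to get the reduced form.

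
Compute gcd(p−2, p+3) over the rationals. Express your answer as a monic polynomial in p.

Euclidean algorithm in ℚ[p]:
  p−2 = (p+3) + (−5)
  p+3 = (−(1/5)p−3/5)(−5) + (0)
The last nonzero remainder is the constant −5, so the polynomials are coprime and gcd = 1.

1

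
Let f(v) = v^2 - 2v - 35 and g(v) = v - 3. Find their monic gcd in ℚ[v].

1

Euclidean algorithm in ℚ[v]:
  v^2 - 2v - 35 = (v + 1)(v - 3) + (-32)
  v - 3 = (-(1/32)v + 3/32)(-32) + (0)
The last nonzero remainder is the constant -32, so the polynomials are coprime and gcd = 1.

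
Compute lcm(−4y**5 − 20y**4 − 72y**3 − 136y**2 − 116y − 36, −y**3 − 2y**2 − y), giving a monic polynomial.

y**6 + 5y**5 + 18y**4 + 34y**3 + 29y**2 + 9y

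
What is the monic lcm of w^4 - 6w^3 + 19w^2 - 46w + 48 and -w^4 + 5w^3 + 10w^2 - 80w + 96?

Repeated division with remainder:
  w^4 - 6w^3 + 19w^2 - 46w + 48 = (-1)(-w^4 + 5w^3 + 10w^2 - 80w + 96) + (-w^3 + 29w^2 - 126w + 144)
  -w^4 + 5w^3 + 10w^2 - 80w + 96 = (w + 24)(-w^3 + 29w^2 - 126w + 144) + (-560w^2 + 2800w - 3360)
  -w^3 + 29w^2 - 126w + 144 = ((1/560)w - 3/70)(-560w^2 + 2800w - 3360) + (0)
Last nonzero remainder: -560w^2 + 2800w - 3360. Dividing through by -560 gives the monic gcd w^2 - 5w + 6.
Then lcm(f, g) = f·g / gcd(f, g); expanding and making the result monic gives the answer.

w^6 - 6w^5 + 3w^4 + 50w^3 - 256w^2 + 736w - 768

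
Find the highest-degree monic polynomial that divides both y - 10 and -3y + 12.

1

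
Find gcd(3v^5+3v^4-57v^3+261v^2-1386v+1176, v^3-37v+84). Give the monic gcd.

v^2+3v-28

By polynomial division,
  3v^5+3v^4-57v^3+261v^2-1386v+1176 = (3v^2+3v+54)(v^3-37v+84) + (120v^2+360v-3360)
  v^3-37v+84 = ((1/120)v-1/40)(120v^2+360v-3360) + (0)
Last nonzero remainder: 120v^2+360v-3360. Dividing through by 120 gives the monic gcd v^2+3v-28.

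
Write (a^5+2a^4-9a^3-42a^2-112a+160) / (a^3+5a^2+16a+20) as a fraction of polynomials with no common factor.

(a^3-a^2-16a+16)/(a+2)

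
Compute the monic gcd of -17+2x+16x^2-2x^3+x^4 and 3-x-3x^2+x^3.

-1+x^2

Repeated division with remainder:
  x^4-2x^3+16x^2+2x-17 = (x+1)(x^3-3x^2-x+3) + (20x^2-20)
  x^3-3x^2-x+3 = ((1/20)x-3/20)(20x^2-20) + (0)
Last nonzero remainder: 20x^2-20. Dividing through by 20 gives the monic gcd x^2-1.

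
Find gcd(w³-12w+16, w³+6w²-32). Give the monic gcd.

By polynomial division,
  w³-12w+16 = (w³+6w²-32) + (-6w²-12w+48)
  w³+6w²-32 = (-(1/6)w-2/3)(-6w²-12w+48) + (0)
Last nonzero remainder: -6w²-12w+48. Dividing through by -6 gives the monic gcd w²+2w-8.

w²+2w-8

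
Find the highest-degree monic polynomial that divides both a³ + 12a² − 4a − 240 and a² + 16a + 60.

a² + 16a + 60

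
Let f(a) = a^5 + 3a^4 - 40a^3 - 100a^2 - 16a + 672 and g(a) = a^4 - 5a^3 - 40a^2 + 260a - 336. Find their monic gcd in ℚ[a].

a^3 - a^2 - 44a + 84

Repeated division with remainder:
  a^5 + 3a^4 - 40a^3 - 100a^2 - 16a + 672 = (a + 8)(a^4 - 5a^3 - 40a^2 + 260a - 336) + (40a^3 - 40a^2 - 1760a + 3360)
  a^4 - 5a^3 - 40a^2 + 260a - 336 = ((1/40)a - 1/10)(40a^3 - 40a^2 - 1760a + 3360) + (0)
Last nonzero remainder: 40a^3 - 40a^2 - 1760a + 3360. Dividing through by 40 gives the monic gcd a^3 - a^2 - 44a + 84.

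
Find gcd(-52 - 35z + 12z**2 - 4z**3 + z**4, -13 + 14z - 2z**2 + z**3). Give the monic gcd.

13 - z + z**2

By polynomial division,
  z**4 - 4z**3 + 12z**2 - 35z - 52 = (z - 2)(z**3 - 2z**2 + 14z - 13) + (-6z**2 + 6z - 78)
  z**3 - 2z**2 + 14z - 13 = (-(1/6)z + 1/6)(-6z**2 + 6z - 78) + (0)
Last nonzero remainder: -6z**2 + 6z - 78. Dividing through by -6 gives the monic gcd z**2 - z + 13.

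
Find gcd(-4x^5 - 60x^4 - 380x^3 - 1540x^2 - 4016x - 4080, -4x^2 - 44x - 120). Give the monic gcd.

Repeated division with remainder:
  -4x^5 - 60x^4 - 380x^3 - 1540x^2 - 4016x - 4080 = (x^3 + 4x^2 + 21x + 34)(-4x^2 - 44x - 120) + (0)
Last nonzero remainder: -4x^2 - 44x - 120. Dividing through by -4 gives the monic gcd x^2 + 11x + 30.

x^2 + 11x + 30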